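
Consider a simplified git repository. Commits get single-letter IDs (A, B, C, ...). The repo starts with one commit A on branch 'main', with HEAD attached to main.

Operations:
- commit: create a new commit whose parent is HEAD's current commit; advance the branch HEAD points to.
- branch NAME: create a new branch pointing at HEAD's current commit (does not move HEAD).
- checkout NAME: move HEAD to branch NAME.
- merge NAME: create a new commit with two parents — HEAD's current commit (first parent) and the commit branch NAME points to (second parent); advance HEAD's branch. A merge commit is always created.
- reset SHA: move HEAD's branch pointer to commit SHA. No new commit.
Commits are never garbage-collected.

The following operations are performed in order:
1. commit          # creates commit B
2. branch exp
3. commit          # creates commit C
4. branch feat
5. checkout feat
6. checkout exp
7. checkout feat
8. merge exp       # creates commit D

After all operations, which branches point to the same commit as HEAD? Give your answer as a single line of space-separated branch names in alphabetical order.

After op 1 (commit): HEAD=main@B [main=B]
After op 2 (branch): HEAD=main@B [exp=B main=B]
After op 3 (commit): HEAD=main@C [exp=B main=C]
After op 4 (branch): HEAD=main@C [exp=B feat=C main=C]
After op 5 (checkout): HEAD=feat@C [exp=B feat=C main=C]
After op 6 (checkout): HEAD=exp@B [exp=B feat=C main=C]
After op 7 (checkout): HEAD=feat@C [exp=B feat=C main=C]
After op 8 (merge): HEAD=feat@D [exp=B feat=D main=C]

Answer: feat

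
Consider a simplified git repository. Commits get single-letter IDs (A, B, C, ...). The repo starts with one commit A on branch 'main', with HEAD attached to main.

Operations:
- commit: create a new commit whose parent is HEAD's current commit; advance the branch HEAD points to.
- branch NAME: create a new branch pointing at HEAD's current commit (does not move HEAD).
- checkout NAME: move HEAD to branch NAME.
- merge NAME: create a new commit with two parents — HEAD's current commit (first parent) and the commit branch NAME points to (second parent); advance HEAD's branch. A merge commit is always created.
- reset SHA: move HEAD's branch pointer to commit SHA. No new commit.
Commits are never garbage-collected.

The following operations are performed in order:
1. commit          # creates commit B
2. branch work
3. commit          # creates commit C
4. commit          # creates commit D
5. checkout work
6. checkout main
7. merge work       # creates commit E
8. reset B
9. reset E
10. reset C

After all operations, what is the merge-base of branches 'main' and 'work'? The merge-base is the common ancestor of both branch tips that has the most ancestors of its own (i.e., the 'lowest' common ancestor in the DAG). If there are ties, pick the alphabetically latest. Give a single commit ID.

Answer: B

Derivation:
After op 1 (commit): HEAD=main@B [main=B]
After op 2 (branch): HEAD=main@B [main=B work=B]
After op 3 (commit): HEAD=main@C [main=C work=B]
After op 4 (commit): HEAD=main@D [main=D work=B]
After op 5 (checkout): HEAD=work@B [main=D work=B]
After op 6 (checkout): HEAD=main@D [main=D work=B]
After op 7 (merge): HEAD=main@E [main=E work=B]
After op 8 (reset): HEAD=main@B [main=B work=B]
After op 9 (reset): HEAD=main@E [main=E work=B]
After op 10 (reset): HEAD=main@C [main=C work=B]
ancestors(main=C): ['A', 'B', 'C']
ancestors(work=B): ['A', 'B']
common: ['A', 'B']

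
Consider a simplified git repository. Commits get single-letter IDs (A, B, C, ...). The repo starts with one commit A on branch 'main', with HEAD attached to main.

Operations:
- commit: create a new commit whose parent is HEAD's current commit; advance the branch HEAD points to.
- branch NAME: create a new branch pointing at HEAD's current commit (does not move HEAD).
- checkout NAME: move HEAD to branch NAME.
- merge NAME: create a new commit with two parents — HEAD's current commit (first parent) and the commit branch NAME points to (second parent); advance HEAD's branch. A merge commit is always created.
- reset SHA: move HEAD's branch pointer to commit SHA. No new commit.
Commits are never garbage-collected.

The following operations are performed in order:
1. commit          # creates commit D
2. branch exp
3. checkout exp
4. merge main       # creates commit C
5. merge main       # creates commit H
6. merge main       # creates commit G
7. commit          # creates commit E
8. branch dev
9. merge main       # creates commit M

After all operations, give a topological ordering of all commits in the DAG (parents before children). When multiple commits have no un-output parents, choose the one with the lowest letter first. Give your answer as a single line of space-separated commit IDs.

After op 1 (commit): HEAD=main@D [main=D]
After op 2 (branch): HEAD=main@D [exp=D main=D]
After op 3 (checkout): HEAD=exp@D [exp=D main=D]
After op 4 (merge): HEAD=exp@C [exp=C main=D]
After op 5 (merge): HEAD=exp@H [exp=H main=D]
After op 6 (merge): HEAD=exp@G [exp=G main=D]
After op 7 (commit): HEAD=exp@E [exp=E main=D]
After op 8 (branch): HEAD=exp@E [dev=E exp=E main=D]
After op 9 (merge): HEAD=exp@M [dev=E exp=M main=D]
commit A: parents=[]
commit C: parents=['D', 'D']
commit D: parents=['A']
commit E: parents=['G']
commit G: parents=['H', 'D']
commit H: parents=['C', 'D']
commit M: parents=['E', 'D']

Answer: A D C H G E M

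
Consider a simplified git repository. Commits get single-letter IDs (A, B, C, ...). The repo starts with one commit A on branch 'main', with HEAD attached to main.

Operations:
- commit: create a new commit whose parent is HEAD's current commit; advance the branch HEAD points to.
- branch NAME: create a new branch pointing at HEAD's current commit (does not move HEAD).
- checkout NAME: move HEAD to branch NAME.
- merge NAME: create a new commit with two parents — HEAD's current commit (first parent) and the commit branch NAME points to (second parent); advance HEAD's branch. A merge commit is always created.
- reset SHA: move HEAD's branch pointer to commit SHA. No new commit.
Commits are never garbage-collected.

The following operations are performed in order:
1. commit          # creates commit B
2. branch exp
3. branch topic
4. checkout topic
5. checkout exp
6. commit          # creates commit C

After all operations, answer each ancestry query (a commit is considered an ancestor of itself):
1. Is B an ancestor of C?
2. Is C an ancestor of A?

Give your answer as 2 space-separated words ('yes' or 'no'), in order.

After op 1 (commit): HEAD=main@B [main=B]
After op 2 (branch): HEAD=main@B [exp=B main=B]
After op 3 (branch): HEAD=main@B [exp=B main=B topic=B]
After op 4 (checkout): HEAD=topic@B [exp=B main=B topic=B]
After op 5 (checkout): HEAD=exp@B [exp=B main=B topic=B]
After op 6 (commit): HEAD=exp@C [exp=C main=B topic=B]
ancestors(C) = {A,B,C}; B in? yes
ancestors(A) = {A}; C in? no

Answer: yes no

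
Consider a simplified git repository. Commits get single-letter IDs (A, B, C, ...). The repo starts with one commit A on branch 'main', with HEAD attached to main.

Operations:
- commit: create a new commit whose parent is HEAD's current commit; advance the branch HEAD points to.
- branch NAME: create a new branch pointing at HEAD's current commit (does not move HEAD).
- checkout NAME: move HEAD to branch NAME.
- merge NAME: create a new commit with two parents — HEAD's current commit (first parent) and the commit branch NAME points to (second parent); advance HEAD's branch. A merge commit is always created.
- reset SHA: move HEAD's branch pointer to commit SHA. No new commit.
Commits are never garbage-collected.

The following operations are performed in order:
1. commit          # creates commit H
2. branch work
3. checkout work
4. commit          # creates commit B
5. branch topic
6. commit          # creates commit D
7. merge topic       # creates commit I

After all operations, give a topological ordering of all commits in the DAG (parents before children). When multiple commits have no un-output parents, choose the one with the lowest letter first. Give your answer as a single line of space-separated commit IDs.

After op 1 (commit): HEAD=main@H [main=H]
After op 2 (branch): HEAD=main@H [main=H work=H]
After op 3 (checkout): HEAD=work@H [main=H work=H]
After op 4 (commit): HEAD=work@B [main=H work=B]
After op 5 (branch): HEAD=work@B [main=H topic=B work=B]
After op 6 (commit): HEAD=work@D [main=H topic=B work=D]
After op 7 (merge): HEAD=work@I [main=H topic=B work=I]
commit A: parents=[]
commit B: parents=['H']
commit D: parents=['B']
commit H: parents=['A']
commit I: parents=['D', 'B']

Answer: A H B D I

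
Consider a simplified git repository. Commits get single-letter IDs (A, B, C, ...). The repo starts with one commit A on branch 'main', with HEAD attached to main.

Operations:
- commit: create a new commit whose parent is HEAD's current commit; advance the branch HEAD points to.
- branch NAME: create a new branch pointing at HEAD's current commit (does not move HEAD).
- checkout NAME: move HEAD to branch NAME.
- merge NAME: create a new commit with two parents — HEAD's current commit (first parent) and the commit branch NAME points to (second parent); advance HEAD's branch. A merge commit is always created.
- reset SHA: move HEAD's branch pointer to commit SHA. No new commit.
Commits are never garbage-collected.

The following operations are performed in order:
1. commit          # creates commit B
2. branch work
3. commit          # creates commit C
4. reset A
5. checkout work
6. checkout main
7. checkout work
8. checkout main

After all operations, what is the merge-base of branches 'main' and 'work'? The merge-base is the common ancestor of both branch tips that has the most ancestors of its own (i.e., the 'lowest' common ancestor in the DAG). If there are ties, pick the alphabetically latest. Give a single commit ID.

Answer: A

Derivation:
After op 1 (commit): HEAD=main@B [main=B]
After op 2 (branch): HEAD=main@B [main=B work=B]
After op 3 (commit): HEAD=main@C [main=C work=B]
After op 4 (reset): HEAD=main@A [main=A work=B]
After op 5 (checkout): HEAD=work@B [main=A work=B]
After op 6 (checkout): HEAD=main@A [main=A work=B]
After op 7 (checkout): HEAD=work@B [main=A work=B]
After op 8 (checkout): HEAD=main@A [main=A work=B]
ancestors(main=A): ['A']
ancestors(work=B): ['A', 'B']
common: ['A']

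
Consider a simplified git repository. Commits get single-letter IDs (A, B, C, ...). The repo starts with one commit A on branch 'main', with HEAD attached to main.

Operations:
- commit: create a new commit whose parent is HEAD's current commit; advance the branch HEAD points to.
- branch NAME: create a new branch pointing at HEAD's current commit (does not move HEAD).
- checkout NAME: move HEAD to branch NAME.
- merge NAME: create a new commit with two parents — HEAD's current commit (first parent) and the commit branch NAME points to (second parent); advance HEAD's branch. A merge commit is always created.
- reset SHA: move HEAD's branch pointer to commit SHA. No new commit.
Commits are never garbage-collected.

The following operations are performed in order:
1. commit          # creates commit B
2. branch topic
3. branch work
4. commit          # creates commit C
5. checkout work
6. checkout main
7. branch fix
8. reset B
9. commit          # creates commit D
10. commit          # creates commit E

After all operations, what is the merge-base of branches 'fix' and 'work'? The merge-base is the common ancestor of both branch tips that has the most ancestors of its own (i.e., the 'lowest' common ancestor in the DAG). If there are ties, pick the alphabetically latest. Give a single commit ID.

Answer: B

Derivation:
After op 1 (commit): HEAD=main@B [main=B]
After op 2 (branch): HEAD=main@B [main=B topic=B]
After op 3 (branch): HEAD=main@B [main=B topic=B work=B]
After op 4 (commit): HEAD=main@C [main=C topic=B work=B]
After op 5 (checkout): HEAD=work@B [main=C topic=B work=B]
After op 6 (checkout): HEAD=main@C [main=C topic=B work=B]
After op 7 (branch): HEAD=main@C [fix=C main=C topic=B work=B]
After op 8 (reset): HEAD=main@B [fix=C main=B topic=B work=B]
After op 9 (commit): HEAD=main@D [fix=C main=D topic=B work=B]
After op 10 (commit): HEAD=main@E [fix=C main=E topic=B work=B]
ancestors(fix=C): ['A', 'B', 'C']
ancestors(work=B): ['A', 'B']
common: ['A', 'B']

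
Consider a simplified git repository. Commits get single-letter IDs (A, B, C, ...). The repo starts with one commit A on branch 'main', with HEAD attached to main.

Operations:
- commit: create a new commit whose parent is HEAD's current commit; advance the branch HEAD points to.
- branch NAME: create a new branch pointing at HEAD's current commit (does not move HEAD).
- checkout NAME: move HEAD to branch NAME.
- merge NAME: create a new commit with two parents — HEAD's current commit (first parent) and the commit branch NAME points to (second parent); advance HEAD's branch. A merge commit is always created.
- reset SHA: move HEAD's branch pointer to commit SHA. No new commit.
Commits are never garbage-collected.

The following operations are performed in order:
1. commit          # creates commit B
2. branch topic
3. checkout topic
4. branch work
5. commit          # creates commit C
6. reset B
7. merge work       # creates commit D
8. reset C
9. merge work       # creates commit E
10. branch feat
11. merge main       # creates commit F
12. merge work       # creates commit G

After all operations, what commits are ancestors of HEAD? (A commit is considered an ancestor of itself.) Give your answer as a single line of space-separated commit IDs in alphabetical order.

Answer: A B C E F G

Derivation:
After op 1 (commit): HEAD=main@B [main=B]
After op 2 (branch): HEAD=main@B [main=B topic=B]
After op 3 (checkout): HEAD=topic@B [main=B topic=B]
After op 4 (branch): HEAD=topic@B [main=B topic=B work=B]
After op 5 (commit): HEAD=topic@C [main=B topic=C work=B]
After op 6 (reset): HEAD=topic@B [main=B topic=B work=B]
After op 7 (merge): HEAD=topic@D [main=B topic=D work=B]
After op 8 (reset): HEAD=topic@C [main=B topic=C work=B]
After op 9 (merge): HEAD=topic@E [main=B topic=E work=B]
After op 10 (branch): HEAD=topic@E [feat=E main=B topic=E work=B]
After op 11 (merge): HEAD=topic@F [feat=E main=B topic=F work=B]
After op 12 (merge): HEAD=topic@G [feat=E main=B topic=G work=B]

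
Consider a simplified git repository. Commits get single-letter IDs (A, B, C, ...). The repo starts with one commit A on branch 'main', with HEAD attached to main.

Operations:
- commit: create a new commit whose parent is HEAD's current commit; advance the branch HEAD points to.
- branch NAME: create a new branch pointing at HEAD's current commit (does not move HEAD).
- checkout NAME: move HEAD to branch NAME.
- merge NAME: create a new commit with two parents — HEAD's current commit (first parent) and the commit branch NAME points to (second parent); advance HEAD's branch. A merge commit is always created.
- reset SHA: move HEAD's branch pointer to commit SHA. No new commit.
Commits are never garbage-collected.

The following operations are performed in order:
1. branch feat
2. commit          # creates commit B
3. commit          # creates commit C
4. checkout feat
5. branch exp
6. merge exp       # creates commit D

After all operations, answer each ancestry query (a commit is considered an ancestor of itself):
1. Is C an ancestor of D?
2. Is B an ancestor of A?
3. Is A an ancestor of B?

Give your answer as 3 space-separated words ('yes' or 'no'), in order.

Answer: no no yes

Derivation:
After op 1 (branch): HEAD=main@A [feat=A main=A]
After op 2 (commit): HEAD=main@B [feat=A main=B]
After op 3 (commit): HEAD=main@C [feat=A main=C]
After op 4 (checkout): HEAD=feat@A [feat=A main=C]
After op 5 (branch): HEAD=feat@A [exp=A feat=A main=C]
After op 6 (merge): HEAD=feat@D [exp=A feat=D main=C]
ancestors(D) = {A,D}; C in? no
ancestors(A) = {A}; B in? no
ancestors(B) = {A,B}; A in? yes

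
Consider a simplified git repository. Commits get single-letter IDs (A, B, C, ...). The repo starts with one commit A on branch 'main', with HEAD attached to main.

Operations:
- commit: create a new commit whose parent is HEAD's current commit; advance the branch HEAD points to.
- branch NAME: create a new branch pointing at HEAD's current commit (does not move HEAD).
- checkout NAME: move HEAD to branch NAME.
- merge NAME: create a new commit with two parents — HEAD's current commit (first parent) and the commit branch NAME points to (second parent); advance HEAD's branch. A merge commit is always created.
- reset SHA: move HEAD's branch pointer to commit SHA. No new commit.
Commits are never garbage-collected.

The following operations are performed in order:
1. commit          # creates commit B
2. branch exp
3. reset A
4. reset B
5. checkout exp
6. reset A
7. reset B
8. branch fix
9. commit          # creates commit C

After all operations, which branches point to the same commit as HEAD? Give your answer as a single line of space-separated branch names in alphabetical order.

Answer: exp

Derivation:
After op 1 (commit): HEAD=main@B [main=B]
After op 2 (branch): HEAD=main@B [exp=B main=B]
After op 3 (reset): HEAD=main@A [exp=B main=A]
After op 4 (reset): HEAD=main@B [exp=B main=B]
After op 5 (checkout): HEAD=exp@B [exp=B main=B]
After op 6 (reset): HEAD=exp@A [exp=A main=B]
After op 7 (reset): HEAD=exp@B [exp=B main=B]
After op 8 (branch): HEAD=exp@B [exp=B fix=B main=B]
After op 9 (commit): HEAD=exp@C [exp=C fix=B main=B]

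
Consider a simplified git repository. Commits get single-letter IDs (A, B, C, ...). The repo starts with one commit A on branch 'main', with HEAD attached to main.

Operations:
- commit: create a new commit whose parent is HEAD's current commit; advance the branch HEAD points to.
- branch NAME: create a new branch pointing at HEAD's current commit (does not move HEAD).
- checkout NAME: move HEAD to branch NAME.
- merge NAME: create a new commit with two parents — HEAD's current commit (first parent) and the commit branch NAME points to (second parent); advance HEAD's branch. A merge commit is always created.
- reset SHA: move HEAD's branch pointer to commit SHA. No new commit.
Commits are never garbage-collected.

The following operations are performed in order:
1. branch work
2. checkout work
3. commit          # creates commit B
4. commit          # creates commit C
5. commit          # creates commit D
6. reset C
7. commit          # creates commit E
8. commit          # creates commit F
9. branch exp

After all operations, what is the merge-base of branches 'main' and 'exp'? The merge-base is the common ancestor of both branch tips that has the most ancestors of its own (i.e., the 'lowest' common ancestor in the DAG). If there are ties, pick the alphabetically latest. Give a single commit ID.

After op 1 (branch): HEAD=main@A [main=A work=A]
After op 2 (checkout): HEAD=work@A [main=A work=A]
After op 3 (commit): HEAD=work@B [main=A work=B]
After op 4 (commit): HEAD=work@C [main=A work=C]
After op 5 (commit): HEAD=work@D [main=A work=D]
After op 6 (reset): HEAD=work@C [main=A work=C]
After op 7 (commit): HEAD=work@E [main=A work=E]
After op 8 (commit): HEAD=work@F [main=A work=F]
After op 9 (branch): HEAD=work@F [exp=F main=A work=F]
ancestors(main=A): ['A']
ancestors(exp=F): ['A', 'B', 'C', 'E', 'F']
common: ['A']

Answer: A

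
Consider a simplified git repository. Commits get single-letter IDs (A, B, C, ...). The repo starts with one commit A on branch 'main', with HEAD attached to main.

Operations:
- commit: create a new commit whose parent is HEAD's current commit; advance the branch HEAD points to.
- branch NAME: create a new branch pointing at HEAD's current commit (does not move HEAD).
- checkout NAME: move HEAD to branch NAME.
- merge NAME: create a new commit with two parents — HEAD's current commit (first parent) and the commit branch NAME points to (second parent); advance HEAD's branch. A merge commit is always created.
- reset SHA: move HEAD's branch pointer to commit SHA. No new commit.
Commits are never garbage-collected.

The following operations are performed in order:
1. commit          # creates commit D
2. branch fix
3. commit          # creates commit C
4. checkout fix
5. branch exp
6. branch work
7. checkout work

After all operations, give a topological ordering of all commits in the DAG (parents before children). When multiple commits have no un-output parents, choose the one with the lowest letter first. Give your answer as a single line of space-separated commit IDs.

Answer: A D C

Derivation:
After op 1 (commit): HEAD=main@D [main=D]
After op 2 (branch): HEAD=main@D [fix=D main=D]
After op 3 (commit): HEAD=main@C [fix=D main=C]
After op 4 (checkout): HEAD=fix@D [fix=D main=C]
After op 5 (branch): HEAD=fix@D [exp=D fix=D main=C]
After op 6 (branch): HEAD=fix@D [exp=D fix=D main=C work=D]
After op 7 (checkout): HEAD=work@D [exp=D fix=D main=C work=D]
commit A: parents=[]
commit C: parents=['D']
commit D: parents=['A']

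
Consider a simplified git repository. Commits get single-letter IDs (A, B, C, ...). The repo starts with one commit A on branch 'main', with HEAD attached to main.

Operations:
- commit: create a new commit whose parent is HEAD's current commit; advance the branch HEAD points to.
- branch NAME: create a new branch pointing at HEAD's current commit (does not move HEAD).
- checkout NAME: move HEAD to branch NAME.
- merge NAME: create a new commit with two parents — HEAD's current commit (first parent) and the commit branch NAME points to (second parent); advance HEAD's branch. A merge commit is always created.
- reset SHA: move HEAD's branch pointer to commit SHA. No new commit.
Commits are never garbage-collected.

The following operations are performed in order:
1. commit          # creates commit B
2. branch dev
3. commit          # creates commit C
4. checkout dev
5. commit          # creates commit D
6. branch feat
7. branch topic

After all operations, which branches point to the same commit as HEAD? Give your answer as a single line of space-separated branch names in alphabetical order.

After op 1 (commit): HEAD=main@B [main=B]
After op 2 (branch): HEAD=main@B [dev=B main=B]
After op 3 (commit): HEAD=main@C [dev=B main=C]
After op 4 (checkout): HEAD=dev@B [dev=B main=C]
After op 5 (commit): HEAD=dev@D [dev=D main=C]
After op 6 (branch): HEAD=dev@D [dev=D feat=D main=C]
After op 7 (branch): HEAD=dev@D [dev=D feat=D main=C topic=D]

Answer: dev feat topic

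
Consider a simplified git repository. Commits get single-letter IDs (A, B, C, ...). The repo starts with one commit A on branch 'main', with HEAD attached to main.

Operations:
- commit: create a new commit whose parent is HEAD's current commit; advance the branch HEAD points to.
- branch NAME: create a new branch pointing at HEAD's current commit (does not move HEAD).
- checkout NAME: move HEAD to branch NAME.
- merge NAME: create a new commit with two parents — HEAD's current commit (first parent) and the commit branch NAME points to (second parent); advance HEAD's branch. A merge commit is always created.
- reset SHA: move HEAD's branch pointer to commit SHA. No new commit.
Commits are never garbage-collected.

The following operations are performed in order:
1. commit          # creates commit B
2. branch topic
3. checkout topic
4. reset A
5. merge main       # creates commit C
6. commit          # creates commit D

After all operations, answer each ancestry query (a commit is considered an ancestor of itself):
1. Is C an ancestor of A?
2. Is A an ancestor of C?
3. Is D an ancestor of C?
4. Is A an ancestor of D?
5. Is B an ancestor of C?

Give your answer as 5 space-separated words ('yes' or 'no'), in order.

After op 1 (commit): HEAD=main@B [main=B]
After op 2 (branch): HEAD=main@B [main=B topic=B]
After op 3 (checkout): HEAD=topic@B [main=B topic=B]
After op 4 (reset): HEAD=topic@A [main=B topic=A]
After op 5 (merge): HEAD=topic@C [main=B topic=C]
After op 6 (commit): HEAD=topic@D [main=B topic=D]
ancestors(A) = {A}; C in? no
ancestors(C) = {A,B,C}; A in? yes
ancestors(C) = {A,B,C}; D in? no
ancestors(D) = {A,B,C,D}; A in? yes
ancestors(C) = {A,B,C}; B in? yes

Answer: no yes no yes yes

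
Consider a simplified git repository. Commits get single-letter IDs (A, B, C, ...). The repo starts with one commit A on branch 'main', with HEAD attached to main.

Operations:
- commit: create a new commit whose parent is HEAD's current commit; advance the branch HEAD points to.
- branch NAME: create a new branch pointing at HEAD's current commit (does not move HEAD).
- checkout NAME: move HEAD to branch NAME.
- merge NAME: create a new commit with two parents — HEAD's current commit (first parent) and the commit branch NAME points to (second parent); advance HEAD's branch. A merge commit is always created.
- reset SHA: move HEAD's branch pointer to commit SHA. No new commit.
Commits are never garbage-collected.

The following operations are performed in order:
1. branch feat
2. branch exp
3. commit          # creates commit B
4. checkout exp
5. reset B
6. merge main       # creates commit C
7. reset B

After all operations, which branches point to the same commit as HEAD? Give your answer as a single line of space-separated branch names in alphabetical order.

Answer: exp main

Derivation:
After op 1 (branch): HEAD=main@A [feat=A main=A]
After op 2 (branch): HEAD=main@A [exp=A feat=A main=A]
After op 3 (commit): HEAD=main@B [exp=A feat=A main=B]
After op 4 (checkout): HEAD=exp@A [exp=A feat=A main=B]
After op 5 (reset): HEAD=exp@B [exp=B feat=A main=B]
After op 6 (merge): HEAD=exp@C [exp=C feat=A main=B]
After op 7 (reset): HEAD=exp@B [exp=B feat=A main=B]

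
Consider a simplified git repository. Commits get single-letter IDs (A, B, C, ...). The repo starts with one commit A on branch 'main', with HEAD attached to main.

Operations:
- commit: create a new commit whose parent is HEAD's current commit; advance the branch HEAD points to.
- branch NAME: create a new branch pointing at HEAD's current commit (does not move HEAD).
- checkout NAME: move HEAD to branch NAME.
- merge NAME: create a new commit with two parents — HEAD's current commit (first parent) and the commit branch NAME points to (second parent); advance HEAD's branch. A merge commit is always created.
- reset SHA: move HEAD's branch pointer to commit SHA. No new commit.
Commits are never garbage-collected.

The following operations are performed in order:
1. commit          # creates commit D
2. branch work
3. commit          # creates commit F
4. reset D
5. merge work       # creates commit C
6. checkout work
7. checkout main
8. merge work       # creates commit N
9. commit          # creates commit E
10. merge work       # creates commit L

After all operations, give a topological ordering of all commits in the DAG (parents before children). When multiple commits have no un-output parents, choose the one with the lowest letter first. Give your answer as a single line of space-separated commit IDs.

After op 1 (commit): HEAD=main@D [main=D]
After op 2 (branch): HEAD=main@D [main=D work=D]
After op 3 (commit): HEAD=main@F [main=F work=D]
After op 4 (reset): HEAD=main@D [main=D work=D]
After op 5 (merge): HEAD=main@C [main=C work=D]
After op 6 (checkout): HEAD=work@D [main=C work=D]
After op 7 (checkout): HEAD=main@C [main=C work=D]
After op 8 (merge): HEAD=main@N [main=N work=D]
After op 9 (commit): HEAD=main@E [main=E work=D]
After op 10 (merge): HEAD=main@L [main=L work=D]
commit A: parents=[]
commit C: parents=['D', 'D']
commit D: parents=['A']
commit E: parents=['N']
commit F: parents=['D']
commit L: parents=['E', 'D']
commit N: parents=['C', 'D']

Answer: A D C F N E L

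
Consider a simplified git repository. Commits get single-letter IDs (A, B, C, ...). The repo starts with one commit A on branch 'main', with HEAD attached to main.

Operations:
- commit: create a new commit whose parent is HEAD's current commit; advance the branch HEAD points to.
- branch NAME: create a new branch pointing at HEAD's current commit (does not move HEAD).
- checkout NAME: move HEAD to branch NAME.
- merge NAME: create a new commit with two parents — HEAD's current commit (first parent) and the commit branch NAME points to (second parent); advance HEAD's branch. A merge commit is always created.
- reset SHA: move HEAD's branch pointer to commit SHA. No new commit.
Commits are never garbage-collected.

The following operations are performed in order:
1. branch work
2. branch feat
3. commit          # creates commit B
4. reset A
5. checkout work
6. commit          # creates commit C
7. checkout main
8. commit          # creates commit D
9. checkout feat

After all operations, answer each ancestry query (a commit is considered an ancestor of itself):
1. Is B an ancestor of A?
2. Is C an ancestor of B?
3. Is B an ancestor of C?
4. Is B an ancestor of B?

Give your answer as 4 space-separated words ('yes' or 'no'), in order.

After op 1 (branch): HEAD=main@A [main=A work=A]
After op 2 (branch): HEAD=main@A [feat=A main=A work=A]
After op 3 (commit): HEAD=main@B [feat=A main=B work=A]
After op 4 (reset): HEAD=main@A [feat=A main=A work=A]
After op 5 (checkout): HEAD=work@A [feat=A main=A work=A]
After op 6 (commit): HEAD=work@C [feat=A main=A work=C]
After op 7 (checkout): HEAD=main@A [feat=A main=A work=C]
After op 8 (commit): HEAD=main@D [feat=A main=D work=C]
After op 9 (checkout): HEAD=feat@A [feat=A main=D work=C]
ancestors(A) = {A}; B in? no
ancestors(B) = {A,B}; C in? no
ancestors(C) = {A,C}; B in? no
ancestors(B) = {A,B}; B in? yes

Answer: no no no yes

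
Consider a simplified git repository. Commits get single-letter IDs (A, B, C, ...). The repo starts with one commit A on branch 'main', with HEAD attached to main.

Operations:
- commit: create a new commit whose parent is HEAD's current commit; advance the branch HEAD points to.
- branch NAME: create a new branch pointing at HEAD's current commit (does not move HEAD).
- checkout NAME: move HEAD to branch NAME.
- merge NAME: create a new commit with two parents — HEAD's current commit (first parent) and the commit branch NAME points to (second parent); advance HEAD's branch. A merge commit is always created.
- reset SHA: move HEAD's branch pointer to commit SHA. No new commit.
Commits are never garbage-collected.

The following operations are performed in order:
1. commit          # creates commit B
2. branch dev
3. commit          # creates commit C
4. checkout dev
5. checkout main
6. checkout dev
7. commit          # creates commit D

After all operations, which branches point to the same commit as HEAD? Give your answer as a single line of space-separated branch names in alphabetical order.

Answer: dev

Derivation:
After op 1 (commit): HEAD=main@B [main=B]
After op 2 (branch): HEAD=main@B [dev=B main=B]
After op 3 (commit): HEAD=main@C [dev=B main=C]
After op 4 (checkout): HEAD=dev@B [dev=B main=C]
After op 5 (checkout): HEAD=main@C [dev=B main=C]
After op 6 (checkout): HEAD=dev@B [dev=B main=C]
After op 7 (commit): HEAD=dev@D [dev=D main=C]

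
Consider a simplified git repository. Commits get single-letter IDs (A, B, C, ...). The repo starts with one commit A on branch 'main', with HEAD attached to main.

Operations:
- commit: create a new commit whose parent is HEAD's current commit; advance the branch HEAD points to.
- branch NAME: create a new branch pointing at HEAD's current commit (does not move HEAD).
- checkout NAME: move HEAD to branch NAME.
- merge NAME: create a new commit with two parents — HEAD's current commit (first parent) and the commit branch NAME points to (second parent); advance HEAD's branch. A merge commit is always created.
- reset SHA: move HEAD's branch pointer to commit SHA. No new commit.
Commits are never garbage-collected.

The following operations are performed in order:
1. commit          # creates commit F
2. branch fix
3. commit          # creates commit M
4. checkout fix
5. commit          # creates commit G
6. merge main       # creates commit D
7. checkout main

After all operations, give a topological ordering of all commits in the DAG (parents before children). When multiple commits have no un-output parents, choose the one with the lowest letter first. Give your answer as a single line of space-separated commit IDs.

After op 1 (commit): HEAD=main@F [main=F]
After op 2 (branch): HEAD=main@F [fix=F main=F]
After op 3 (commit): HEAD=main@M [fix=F main=M]
After op 4 (checkout): HEAD=fix@F [fix=F main=M]
After op 5 (commit): HEAD=fix@G [fix=G main=M]
After op 6 (merge): HEAD=fix@D [fix=D main=M]
After op 7 (checkout): HEAD=main@M [fix=D main=M]
commit A: parents=[]
commit D: parents=['G', 'M']
commit F: parents=['A']
commit G: parents=['F']
commit M: parents=['F']

Answer: A F G M D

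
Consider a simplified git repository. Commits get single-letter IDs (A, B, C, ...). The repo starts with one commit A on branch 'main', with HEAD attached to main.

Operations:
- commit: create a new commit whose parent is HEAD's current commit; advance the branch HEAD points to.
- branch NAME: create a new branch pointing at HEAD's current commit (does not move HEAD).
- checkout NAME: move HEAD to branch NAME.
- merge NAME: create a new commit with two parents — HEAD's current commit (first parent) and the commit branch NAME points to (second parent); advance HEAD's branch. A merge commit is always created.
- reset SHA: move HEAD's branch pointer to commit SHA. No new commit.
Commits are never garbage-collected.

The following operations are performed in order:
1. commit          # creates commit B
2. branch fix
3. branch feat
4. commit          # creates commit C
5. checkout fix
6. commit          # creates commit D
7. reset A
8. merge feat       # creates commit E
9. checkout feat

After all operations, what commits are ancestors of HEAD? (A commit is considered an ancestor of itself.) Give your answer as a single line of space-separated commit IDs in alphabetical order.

Answer: A B

Derivation:
After op 1 (commit): HEAD=main@B [main=B]
After op 2 (branch): HEAD=main@B [fix=B main=B]
After op 3 (branch): HEAD=main@B [feat=B fix=B main=B]
After op 4 (commit): HEAD=main@C [feat=B fix=B main=C]
After op 5 (checkout): HEAD=fix@B [feat=B fix=B main=C]
After op 6 (commit): HEAD=fix@D [feat=B fix=D main=C]
After op 7 (reset): HEAD=fix@A [feat=B fix=A main=C]
After op 8 (merge): HEAD=fix@E [feat=B fix=E main=C]
After op 9 (checkout): HEAD=feat@B [feat=B fix=E main=C]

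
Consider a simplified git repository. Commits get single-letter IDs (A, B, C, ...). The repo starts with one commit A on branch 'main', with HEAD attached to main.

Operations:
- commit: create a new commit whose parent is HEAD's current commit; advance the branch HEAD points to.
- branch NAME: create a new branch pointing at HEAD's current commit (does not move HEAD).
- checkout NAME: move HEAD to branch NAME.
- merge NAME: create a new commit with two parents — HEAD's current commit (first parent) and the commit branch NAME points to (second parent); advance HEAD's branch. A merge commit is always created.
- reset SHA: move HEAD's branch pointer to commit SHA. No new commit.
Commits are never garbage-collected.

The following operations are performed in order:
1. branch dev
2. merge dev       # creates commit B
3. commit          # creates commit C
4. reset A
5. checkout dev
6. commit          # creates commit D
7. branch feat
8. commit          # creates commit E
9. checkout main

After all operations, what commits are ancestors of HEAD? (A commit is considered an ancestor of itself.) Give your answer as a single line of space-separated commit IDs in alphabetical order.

After op 1 (branch): HEAD=main@A [dev=A main=A]
After op 2 (merge): HEAD=main@B [dev=A main=B]
After op 3 (commit): HEAD=main@C [dev=A main=C]
After op 4 (reset): HEAD=main@A [dev=A main=A]
After op 5 (checkout): HEAD=dev@A [dev=A main=A]
After op 6 (commit): HEAD=dev@D [dev=D main=A]
After op 7 (branch): HEAD=dev@D [dev=D feat=D main=A]
After op 8 (commit): HEAD=dev@E [dev=E feat=D main=A]
After op 9 (checkout): HEAD=main@A [dev=E feat=D main=A]

Answer: A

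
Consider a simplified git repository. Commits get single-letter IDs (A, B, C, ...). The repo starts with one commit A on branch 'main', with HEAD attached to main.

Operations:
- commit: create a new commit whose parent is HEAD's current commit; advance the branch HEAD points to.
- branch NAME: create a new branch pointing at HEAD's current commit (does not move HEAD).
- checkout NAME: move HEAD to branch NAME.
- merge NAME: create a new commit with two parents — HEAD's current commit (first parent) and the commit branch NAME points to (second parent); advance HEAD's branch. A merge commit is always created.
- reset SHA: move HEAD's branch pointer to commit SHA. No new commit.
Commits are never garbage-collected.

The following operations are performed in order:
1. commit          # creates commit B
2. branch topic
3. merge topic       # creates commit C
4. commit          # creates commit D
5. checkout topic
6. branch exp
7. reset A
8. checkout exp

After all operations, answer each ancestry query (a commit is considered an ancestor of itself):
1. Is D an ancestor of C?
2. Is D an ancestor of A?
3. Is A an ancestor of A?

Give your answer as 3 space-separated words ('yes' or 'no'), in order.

Answer: no no yes

Derivation:
After op 1 (commit): HEAD=main@B [main=B]
After op 2 (branch): HEAD=main@B [main=B topic=B]
After op 3 (merge): HEAD=main@C [main=C topic=B]
After op 4 (commit): HEAD=main@D [main=D topic=B]
After op 5 (checkout): HEAD=topic@B [main=D topic=B]
After op 6 (branch): HEAD=topic@B [exp=B main=D topic=B]
After op 7 (reset): HEAD=topic@A [exp=B main=D topic=A]
After op 8 (checkout): HEAD=exp@B [exp=B main=D topic=A]
ancestors(C) = {A,B,C}; D in? no
ancestors(A) = {A}; D in? no
ancestors(A) = {A}; A in? yes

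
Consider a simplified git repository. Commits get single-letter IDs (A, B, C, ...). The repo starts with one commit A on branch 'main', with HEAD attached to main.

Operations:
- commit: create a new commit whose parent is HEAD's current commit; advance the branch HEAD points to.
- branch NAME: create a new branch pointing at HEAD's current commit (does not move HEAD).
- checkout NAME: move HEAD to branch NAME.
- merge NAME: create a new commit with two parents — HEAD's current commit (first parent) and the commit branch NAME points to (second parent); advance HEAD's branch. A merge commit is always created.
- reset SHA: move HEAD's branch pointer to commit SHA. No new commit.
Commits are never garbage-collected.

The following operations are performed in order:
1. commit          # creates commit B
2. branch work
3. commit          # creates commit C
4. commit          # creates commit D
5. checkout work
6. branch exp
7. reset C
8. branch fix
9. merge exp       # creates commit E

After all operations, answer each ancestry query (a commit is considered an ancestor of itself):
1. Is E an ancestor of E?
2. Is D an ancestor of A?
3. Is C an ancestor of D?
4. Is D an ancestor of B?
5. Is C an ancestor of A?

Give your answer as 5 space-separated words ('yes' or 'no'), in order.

After op 1 (commit): HEAD=main@B [main=B]
After op 2 (branch): HEAD=main@B [main=B work=B]
After op 3 (commit): HEAD=main@C [main=C work=B]
After op 4 (commit): HEAD=main@D [main=D work=B]
After op 5 (checkout): HEAD=work@B [main=D work=B]
After op 6 (branch): HEAD=work@B [exp=B main=D work=B]
After op 7 (reset): HEAD=work@C [exp=B main=D work=C]
After op 8 (branch): HEAD=work@C [exp=B fix=C main=D work=C]
After op 9 (merge): HEAD=work@E [exp=B fix=C main=D work=E]
ancestors(E) = {A,B,C,E}; E in? yes
ancestors(A) = {A}; D in? no
ancestors(D) = {A,B,C,D}; C in? yes
ancestors(B) = {A,B}; D in? no
ancestors(A) = {A}; C in? no

Answer: yes no yes no no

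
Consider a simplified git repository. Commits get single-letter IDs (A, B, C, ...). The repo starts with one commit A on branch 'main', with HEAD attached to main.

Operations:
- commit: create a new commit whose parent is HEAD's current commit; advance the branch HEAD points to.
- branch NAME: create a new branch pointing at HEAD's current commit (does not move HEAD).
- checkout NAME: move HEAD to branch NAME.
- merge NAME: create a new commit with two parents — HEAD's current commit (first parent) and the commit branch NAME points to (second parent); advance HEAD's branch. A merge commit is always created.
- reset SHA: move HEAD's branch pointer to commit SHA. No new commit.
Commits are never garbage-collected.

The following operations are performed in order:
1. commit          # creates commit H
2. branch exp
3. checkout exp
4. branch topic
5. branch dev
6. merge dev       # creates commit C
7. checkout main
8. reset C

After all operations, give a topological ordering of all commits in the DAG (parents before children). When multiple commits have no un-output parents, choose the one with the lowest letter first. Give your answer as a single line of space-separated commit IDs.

After op 1 (commit): HEAD=main@H [main=H]
After op 2 (branch): HEAD=main@H [exp=H main=H]
After op 3 (checkout): HEAD=exp@H [exp=H main=H]
After op 4 (branch): HEAD=exp@H [exp=H main=H topic=H]
After op 5 (branch): HEAD=exp@H [dev=H exp=H main=H topic=H]
After op 6 (merge): HEAD=exp@C [dev=H exp=C main=H topic=H]
After op 7 (checkout): HEAD=main@H [dev=H exp=C main=H topic=H]
After op 8 (reset): HEAD=main@C [dev=H exp=C main=C topic=H]
commit A: parents=[]
commit C: parents=['H', 'H']
commit H: parents=['A']

Answer: A H C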